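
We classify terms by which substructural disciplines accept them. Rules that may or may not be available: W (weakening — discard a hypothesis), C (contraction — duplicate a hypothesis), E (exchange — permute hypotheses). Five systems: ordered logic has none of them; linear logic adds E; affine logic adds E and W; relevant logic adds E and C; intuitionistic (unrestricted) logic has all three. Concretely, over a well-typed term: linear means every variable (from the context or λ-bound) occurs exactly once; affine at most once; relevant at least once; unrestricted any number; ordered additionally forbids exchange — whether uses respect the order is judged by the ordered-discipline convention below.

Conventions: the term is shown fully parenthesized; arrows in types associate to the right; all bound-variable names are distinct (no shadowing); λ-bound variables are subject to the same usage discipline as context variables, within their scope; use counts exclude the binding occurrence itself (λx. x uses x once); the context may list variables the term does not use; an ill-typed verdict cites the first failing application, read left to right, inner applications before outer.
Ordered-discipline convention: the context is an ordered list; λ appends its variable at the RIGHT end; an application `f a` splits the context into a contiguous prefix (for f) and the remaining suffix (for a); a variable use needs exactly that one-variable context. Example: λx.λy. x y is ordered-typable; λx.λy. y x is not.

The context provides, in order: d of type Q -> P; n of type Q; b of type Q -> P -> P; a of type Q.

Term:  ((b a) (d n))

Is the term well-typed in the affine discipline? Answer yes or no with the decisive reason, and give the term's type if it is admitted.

yes — at most one use each (d, n, b, a); term : P
usage: d: 1×, n: 1×, b: 1×, a: 1×
uses in reading order: b, a, d, n
typing: ✓ — P
per-discipline verdicts: ordered ✗ | linear ✓ | affine ✓ | relevant ✓ | unrestricted ✓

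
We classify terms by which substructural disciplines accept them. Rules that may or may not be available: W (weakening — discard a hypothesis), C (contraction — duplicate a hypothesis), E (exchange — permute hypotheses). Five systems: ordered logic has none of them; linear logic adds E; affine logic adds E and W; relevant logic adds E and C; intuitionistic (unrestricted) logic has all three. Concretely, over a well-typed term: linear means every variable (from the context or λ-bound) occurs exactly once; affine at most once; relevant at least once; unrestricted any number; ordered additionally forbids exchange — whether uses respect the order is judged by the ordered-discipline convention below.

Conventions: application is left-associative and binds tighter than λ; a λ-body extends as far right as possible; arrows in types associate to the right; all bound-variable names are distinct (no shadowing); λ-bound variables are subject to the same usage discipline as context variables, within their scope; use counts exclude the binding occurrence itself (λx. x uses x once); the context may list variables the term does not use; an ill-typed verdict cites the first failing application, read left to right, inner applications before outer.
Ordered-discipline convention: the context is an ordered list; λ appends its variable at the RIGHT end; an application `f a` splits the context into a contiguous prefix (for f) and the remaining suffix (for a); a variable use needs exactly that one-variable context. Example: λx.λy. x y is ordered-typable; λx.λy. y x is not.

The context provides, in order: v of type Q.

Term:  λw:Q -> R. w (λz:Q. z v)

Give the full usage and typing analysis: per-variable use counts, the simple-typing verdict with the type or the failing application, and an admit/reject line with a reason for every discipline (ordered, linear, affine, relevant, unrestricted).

use counts: v ×1; w [bound] ×1; z [bound] ×1
uses in reading order: w, z, v
typing: ill-typed: non-function type Q applied to an argument
ordered: ✗, not simply typable
linear: ✗, fails simple typing
affine: ✗, a type mismatch blocks all five
relevant: ✗, the type mismatch rejects it
unrestricted: ✗, not simply typable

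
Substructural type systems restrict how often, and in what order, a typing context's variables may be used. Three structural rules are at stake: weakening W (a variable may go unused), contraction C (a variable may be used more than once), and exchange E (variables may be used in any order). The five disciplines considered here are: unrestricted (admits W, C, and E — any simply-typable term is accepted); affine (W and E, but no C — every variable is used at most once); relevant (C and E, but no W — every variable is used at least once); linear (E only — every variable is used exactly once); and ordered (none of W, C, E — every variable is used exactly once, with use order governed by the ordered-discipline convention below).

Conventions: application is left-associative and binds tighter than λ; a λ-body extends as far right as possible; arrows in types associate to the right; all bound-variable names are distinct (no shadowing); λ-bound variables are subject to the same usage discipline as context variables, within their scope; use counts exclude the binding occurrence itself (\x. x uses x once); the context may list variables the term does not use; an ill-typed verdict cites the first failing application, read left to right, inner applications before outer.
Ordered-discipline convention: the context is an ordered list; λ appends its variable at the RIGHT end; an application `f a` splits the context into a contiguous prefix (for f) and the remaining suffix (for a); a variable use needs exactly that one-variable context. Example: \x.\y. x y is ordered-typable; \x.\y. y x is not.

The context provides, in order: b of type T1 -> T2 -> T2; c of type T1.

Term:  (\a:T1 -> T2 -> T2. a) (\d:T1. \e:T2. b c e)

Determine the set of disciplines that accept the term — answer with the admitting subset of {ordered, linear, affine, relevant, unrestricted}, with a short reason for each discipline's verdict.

admitted in: affine, unrestricted
usage: b=1, c=1, a (λ-bound)=1, d (λ-bound)=0, e (λ-bound)=1
use order (left to right): a, b, c, e
typing: ✓ — T1 -> T2 -> T2
ordered: ✗, needs weakening: d unused
linear: ✗, needs weakening: d unused
affine: ✓, none of b, c, a, d, e used more than once
relevant: ✗, needs weakening: d unused
unrestricted: ✓, typability at T1 -> T2 -> T2 is all that's needed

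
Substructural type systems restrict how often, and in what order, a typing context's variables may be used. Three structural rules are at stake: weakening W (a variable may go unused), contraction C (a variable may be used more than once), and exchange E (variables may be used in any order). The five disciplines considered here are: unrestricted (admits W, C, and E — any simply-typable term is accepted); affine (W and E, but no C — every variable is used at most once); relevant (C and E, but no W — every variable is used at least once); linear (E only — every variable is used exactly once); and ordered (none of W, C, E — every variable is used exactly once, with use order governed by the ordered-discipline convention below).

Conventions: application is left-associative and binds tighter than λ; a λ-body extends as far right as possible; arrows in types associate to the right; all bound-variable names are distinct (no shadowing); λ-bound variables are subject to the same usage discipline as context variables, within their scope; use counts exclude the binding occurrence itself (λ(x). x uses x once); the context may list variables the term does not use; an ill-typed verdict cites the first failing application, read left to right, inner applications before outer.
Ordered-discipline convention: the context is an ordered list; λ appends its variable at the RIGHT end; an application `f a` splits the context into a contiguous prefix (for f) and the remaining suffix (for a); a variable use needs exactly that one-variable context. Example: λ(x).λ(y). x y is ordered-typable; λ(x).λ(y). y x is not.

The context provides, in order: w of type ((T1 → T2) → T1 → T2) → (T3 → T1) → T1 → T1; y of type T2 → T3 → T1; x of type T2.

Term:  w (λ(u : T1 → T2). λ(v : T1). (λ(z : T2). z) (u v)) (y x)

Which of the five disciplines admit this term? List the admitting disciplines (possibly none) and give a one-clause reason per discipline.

accepted by: ordered, linear, affine, relevant, unrestricted
variable uses: w: 1×, y: 1×, x: 1×, u (λ-bound): 1×, v (λ-bound): 1×, z (λ-bound): 1×
order of uses: w, z, u, v, y, x
typing: ✓ — T1 → T1
ordered ✓ (w, y, x, u, v, z once each; derivable with no W/C/E)
linear ✓ (w, y, x, u, v, z: one use apiece)
affine ✓ (no duplicate uses among w, y, x, u, v, z)
relevant ✓ (at least one use each (w, y, x, u, v, z))
unrestricted ✓ (simply typable at T1 → T1; W, C, E all held)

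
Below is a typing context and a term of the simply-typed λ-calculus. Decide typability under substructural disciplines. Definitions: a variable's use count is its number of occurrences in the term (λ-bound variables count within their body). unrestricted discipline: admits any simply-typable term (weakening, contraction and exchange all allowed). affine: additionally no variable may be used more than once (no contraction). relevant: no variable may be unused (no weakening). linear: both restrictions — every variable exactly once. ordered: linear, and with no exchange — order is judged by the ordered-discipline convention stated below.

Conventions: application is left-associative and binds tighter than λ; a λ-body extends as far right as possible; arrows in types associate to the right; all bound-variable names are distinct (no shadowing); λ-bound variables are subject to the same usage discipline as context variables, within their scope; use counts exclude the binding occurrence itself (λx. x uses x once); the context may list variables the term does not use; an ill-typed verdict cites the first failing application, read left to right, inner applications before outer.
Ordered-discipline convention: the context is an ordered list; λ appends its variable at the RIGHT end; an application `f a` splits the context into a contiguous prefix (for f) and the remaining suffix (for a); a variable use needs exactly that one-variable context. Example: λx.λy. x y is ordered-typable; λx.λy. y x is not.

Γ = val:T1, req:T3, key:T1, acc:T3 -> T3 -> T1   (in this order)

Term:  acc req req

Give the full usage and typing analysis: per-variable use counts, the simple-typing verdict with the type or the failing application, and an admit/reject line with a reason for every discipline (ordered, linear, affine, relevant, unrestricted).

usage: val=0, req=2, key=0, acc=1
order of uses: acc, req, req
typing: the term checks, with type T1
ordered: ✗ — uses contraction: req ×2; val, key left unused
linear: ✗ — uses contraction: req ×2; val, key left unused
affine: ✗ — uses contraction: req ×2
relevant: ✗ — val, key left unused
unrestricted: ✓ — well-typed at T1; no restrictions here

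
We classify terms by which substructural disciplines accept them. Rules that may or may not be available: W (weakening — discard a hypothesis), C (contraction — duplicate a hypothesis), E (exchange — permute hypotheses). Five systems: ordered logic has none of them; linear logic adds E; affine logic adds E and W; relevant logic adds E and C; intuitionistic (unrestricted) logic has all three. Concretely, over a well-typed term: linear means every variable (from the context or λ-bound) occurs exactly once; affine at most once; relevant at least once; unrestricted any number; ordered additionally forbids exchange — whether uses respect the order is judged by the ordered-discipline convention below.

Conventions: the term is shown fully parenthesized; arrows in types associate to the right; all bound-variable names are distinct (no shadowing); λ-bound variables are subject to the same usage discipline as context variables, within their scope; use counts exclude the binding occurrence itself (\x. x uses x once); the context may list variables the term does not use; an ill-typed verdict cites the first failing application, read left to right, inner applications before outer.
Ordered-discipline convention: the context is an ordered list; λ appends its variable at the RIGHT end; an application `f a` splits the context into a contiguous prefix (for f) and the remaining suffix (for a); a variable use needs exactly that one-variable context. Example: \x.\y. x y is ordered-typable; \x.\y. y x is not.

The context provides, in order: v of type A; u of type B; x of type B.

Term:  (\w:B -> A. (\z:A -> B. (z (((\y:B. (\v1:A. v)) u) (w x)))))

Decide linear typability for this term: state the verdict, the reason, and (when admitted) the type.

no — unused: y, v1 — weakening required
usage: v=1, u=1, x=1, w (bound)=1, z (bound)=1, y (bound)=0, v1 (bound)=0
use order (left to right): z, v, u, w, x
typing: well-typed — term : (B -> A) -> (A -> B) -> B
all disciplines: ordered ✗; linear ✗; affine ✓; relevant ✗; unrestricted ✓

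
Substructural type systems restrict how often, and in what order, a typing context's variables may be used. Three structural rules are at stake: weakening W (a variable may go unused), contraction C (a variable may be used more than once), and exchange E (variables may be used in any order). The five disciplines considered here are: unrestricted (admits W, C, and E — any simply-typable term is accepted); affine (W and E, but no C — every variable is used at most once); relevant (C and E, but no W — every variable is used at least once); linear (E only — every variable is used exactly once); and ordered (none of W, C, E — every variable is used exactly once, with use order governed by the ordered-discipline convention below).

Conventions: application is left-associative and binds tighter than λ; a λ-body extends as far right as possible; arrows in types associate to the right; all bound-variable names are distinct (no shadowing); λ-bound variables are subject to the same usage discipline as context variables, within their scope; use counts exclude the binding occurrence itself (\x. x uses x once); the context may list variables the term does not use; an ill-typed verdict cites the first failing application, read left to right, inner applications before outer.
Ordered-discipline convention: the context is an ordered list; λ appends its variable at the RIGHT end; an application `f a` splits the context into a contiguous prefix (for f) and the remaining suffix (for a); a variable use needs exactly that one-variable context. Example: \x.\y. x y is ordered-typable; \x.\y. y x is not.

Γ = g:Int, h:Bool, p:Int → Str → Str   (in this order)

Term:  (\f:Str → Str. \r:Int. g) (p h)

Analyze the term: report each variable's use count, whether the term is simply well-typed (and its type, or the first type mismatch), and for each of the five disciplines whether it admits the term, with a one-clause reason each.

counts: g ×1, h ×1, p ×1, f (λ-bound) ×0, r (λ-bound) ×0
left-to-right use order: g, p, h
typing: ill-typed: an argument Bool mismatches the expected Int
ordered: ✗ — not simply typable
linear: ✗ — fails simple typing
affine: ✗ — a type mismatch blocks all five
relevant: ✗ — the type mismatch rejects it
unrestricted: ✗ — not simply typable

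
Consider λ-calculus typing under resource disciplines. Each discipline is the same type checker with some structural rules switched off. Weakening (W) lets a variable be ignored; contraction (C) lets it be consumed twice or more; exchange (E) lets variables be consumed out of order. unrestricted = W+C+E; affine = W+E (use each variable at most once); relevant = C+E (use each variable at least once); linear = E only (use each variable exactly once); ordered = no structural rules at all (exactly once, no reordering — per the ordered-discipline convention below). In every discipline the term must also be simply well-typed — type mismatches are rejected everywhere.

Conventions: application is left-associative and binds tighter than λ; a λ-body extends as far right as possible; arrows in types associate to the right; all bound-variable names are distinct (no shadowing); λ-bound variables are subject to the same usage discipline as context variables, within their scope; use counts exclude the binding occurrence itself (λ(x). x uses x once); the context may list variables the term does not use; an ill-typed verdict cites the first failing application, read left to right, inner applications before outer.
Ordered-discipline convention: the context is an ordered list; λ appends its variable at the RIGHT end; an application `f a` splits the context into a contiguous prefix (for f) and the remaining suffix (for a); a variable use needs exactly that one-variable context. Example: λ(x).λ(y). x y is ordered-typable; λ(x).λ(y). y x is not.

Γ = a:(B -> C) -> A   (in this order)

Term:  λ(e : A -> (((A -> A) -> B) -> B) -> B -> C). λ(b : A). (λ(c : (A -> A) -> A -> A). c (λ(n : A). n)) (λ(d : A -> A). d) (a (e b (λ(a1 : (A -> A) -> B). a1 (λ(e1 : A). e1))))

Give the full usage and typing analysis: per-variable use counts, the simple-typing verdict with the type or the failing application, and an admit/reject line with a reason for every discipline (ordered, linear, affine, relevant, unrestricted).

counts: a: 1, e (λ-bound): 1, b (λ-bound): 1, c (λ-bound): 1, n (λ-bound): 1, d (λ-bound): 1, a1 (λ-bound): 1, e1 (λ-bound): 1
uses in reading order: c, n, d, a, e, b, a1, e1
typing: the term checks, with type (A -> (((A -> A) -> B) -> B) -> B -> C) -> A -> A
ordered: ✓, one use each (a, e, b, c, n, d, a1, e1); ordered split holds
linear: ✓, each of a, e, b, c, n, d, a1, e1 used exactly once
affine: ✓, a, e, b, c, n, d, a1, e1: no repeats, contraction unneeded
relevant: ✓, every one of a, e, b, c, n, d, a1, e1 appears
unrestricted: ✓, well-typed at (A -> (((A -> A) -> B) -> B) -> B -> C) -> A -> A; no restrictions here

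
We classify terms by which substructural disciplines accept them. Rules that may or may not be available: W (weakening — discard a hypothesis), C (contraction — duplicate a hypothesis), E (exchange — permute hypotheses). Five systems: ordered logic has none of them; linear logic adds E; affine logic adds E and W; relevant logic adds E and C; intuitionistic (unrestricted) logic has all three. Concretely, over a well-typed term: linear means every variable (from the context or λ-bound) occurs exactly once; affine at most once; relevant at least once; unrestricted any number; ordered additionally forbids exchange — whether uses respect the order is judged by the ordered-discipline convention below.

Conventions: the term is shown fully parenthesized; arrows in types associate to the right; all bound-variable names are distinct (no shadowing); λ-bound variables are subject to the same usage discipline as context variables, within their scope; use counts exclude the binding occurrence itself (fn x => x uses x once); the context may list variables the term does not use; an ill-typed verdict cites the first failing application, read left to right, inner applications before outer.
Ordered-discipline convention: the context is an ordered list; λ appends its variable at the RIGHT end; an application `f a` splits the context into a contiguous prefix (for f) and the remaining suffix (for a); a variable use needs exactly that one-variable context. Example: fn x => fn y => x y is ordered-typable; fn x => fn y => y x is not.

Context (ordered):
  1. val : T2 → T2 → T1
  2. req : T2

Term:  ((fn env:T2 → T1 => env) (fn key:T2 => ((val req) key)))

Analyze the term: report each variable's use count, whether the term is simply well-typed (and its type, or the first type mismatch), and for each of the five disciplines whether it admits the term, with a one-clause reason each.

use counts: val=1; req=1; env (λ-bound)=1; key (λ-bound)=1
left-to-right use order: env, val, req, key
typing: well-typed at T2 → T1
ordered: ✓, val, req, env, key once each; derivable with no W/C/E
linear: ✓, val, req, env, key: one use apiece
affine: ✓, no duplicate uses among val, req, env, key
relevant: ✓, every one of val, req, env, key appears
unrestricted: ✓, type-checks (T2 → T1) and nothing is barred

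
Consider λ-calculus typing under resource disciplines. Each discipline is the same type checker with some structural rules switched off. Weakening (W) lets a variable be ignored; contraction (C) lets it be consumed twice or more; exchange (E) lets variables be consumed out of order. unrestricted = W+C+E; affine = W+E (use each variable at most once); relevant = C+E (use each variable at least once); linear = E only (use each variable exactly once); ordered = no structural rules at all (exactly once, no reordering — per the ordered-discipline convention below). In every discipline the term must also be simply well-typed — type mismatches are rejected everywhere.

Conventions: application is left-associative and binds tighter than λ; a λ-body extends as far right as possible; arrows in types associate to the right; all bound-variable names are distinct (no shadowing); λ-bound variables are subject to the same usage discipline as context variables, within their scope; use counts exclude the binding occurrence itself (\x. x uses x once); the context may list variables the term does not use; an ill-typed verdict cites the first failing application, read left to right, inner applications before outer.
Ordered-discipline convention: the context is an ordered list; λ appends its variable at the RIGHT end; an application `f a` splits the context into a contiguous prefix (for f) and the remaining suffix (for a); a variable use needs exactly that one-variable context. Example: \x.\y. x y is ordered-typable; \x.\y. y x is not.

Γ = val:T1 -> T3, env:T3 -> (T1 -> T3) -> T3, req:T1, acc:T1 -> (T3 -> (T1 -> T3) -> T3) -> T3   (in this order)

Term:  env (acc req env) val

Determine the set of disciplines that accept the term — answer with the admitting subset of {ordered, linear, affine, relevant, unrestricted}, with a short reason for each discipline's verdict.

accepted by: relevant, unrestricted
usage: val: 1×; env: 2×; req: 1×; acc: 1×
order of uses: env, acc, req, env, val
typing: well-typed — term : T3
ordered ✗ (needs contraction — env ×2)
linear ✗ (needs contraction — env ×2)
affine ✗ (needs contraction — env ×2)
relevant ✓ (val, env, req, acc: all used, weakening unneeded)
unrestricted ✓ (simply typable at T3; W, C, E all held)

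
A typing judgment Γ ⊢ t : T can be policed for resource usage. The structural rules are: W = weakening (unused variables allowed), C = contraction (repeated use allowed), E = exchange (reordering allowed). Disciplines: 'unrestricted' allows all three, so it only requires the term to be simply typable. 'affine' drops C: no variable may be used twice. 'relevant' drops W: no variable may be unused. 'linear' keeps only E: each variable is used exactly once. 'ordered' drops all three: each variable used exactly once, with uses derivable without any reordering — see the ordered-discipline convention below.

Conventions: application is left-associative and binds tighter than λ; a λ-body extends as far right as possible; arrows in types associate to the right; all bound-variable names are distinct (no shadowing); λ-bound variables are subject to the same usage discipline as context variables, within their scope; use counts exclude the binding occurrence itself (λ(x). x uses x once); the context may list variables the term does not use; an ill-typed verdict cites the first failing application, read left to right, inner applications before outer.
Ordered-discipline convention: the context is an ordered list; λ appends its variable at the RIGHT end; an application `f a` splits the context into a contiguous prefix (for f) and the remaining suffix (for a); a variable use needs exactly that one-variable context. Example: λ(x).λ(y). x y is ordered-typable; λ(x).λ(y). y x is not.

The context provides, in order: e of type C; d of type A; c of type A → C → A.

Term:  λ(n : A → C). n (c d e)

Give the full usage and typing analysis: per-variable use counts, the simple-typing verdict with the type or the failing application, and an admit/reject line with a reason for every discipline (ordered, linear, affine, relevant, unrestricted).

counts: e=1; d=1; c=1; n [bound]=1
use order (left to right): n, c, d, e
typing: ✓ — (A → C) → C
ordered: ✗ — no ordered split (uses run n, c, d, e)
linear: ✓ — each of e, d, c, n used exactly once
affine: ✓ — none of e, d, c, n used more than once
relevant: ✓ — e, d, c, n: all used, weakening unneeded
unrestricted: ✓ — type-checks ((A → C) → C) and nothing is barred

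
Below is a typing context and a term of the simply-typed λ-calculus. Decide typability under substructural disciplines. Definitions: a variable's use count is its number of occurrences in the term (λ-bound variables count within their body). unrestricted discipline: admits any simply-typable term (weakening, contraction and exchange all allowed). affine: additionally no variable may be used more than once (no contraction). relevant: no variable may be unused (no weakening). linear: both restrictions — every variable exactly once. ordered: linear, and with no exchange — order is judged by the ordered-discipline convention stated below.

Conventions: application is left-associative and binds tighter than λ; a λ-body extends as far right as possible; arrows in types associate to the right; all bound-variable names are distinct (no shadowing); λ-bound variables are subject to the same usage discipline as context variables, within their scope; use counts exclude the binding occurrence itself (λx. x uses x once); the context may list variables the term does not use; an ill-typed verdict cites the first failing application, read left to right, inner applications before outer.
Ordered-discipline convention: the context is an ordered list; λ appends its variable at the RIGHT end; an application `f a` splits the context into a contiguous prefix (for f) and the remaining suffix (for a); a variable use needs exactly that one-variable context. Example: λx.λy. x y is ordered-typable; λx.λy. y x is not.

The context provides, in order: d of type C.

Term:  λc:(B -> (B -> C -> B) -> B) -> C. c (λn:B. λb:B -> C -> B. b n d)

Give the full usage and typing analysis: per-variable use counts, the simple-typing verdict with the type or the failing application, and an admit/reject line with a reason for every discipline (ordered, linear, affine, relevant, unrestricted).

use counts: d: 1, c (λ-bound): 1, n (λ-bound): 1, b (λ-bound): 1
uses in reading order: c, b, n, d
typing: well-typed at ((B -> (B -> C -> B) -> B) -> C) -> C
ordered: ✗ — no ordered split (uses run c, b, n, d)
linear: ✓ — each of d, c, n, b used exactly once
affine: ✓ — none of d, c, n, b used more than once
relevant: ✓ — every one of d, c, n, b appears
unrestricted: ✓ — type-checks (((B -> (B -> C -> B) -> B) -> C) -> C) and nothing is barred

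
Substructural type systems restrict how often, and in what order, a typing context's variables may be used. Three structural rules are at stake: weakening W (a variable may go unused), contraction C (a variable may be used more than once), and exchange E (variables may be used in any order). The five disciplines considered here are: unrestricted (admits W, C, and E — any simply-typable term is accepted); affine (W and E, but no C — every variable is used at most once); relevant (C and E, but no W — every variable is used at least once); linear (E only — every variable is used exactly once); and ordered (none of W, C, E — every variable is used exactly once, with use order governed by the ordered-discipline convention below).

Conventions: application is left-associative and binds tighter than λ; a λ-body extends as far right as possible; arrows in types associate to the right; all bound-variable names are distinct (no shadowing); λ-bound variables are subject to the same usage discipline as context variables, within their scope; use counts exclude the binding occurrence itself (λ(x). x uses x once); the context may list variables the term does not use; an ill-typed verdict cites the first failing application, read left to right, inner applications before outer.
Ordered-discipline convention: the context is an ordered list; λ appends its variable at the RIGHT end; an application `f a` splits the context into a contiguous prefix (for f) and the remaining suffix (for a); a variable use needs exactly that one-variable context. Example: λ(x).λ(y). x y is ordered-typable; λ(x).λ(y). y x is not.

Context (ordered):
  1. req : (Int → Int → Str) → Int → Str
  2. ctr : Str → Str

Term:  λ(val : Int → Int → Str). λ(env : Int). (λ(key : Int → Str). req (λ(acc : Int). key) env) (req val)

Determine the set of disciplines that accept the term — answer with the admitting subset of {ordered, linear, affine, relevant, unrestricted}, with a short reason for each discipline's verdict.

accepted by: unrestricted
use counts: req=2, ctr=0, val [bound]=1, env [bound]=1, key [bound]=1, acc [bound]=0
left-to-right use order: req, key, env, req, val
typing: well-typed — term : (Int → Int → Str) → Int → Str
ordered: ✗, repeated use of req ×2; needs weakening: ctr, acc unused
linear: ✗, repeated use of req ×2; needs weakening: ctr, acc unused
affine: ✗, repeated use of req ×2
relevant: ✗, needs weakening: ctr, acc unused
unrestricted: ✓, type-checks ((Int → Int → Str) → Int → Str) and nothing is barred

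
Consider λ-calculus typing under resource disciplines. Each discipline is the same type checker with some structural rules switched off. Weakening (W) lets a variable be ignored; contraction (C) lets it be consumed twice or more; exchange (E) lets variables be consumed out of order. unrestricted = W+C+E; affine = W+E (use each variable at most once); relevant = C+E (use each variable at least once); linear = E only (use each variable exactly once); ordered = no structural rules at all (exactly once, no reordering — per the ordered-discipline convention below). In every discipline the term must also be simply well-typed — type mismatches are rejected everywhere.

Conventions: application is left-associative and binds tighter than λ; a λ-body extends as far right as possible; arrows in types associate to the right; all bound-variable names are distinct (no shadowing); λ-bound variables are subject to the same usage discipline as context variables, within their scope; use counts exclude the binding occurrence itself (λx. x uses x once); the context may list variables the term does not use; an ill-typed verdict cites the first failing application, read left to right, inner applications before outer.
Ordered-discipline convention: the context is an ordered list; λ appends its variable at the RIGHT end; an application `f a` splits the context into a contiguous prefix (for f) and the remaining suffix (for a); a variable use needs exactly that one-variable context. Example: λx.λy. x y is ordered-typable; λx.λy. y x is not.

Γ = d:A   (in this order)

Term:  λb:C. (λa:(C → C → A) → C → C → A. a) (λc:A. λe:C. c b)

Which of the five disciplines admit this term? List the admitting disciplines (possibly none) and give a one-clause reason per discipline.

accepted by: none
use counts: d=0, b (λ-bound)=1, a (λ-bound)=1, c (λ-bound)=1, e (λ-bound)=0
left-to-right use order: a, c, b
typing: ill-typed: applying a non-function (A)
ordered: ✗ — fails simple typing
linear: ✗ — a type mismatch blocks all five
affine: ✗ — the type mismatch rejects it
relevant: ✗ — not simply typable
unrestricted: ✗ — fails simple typing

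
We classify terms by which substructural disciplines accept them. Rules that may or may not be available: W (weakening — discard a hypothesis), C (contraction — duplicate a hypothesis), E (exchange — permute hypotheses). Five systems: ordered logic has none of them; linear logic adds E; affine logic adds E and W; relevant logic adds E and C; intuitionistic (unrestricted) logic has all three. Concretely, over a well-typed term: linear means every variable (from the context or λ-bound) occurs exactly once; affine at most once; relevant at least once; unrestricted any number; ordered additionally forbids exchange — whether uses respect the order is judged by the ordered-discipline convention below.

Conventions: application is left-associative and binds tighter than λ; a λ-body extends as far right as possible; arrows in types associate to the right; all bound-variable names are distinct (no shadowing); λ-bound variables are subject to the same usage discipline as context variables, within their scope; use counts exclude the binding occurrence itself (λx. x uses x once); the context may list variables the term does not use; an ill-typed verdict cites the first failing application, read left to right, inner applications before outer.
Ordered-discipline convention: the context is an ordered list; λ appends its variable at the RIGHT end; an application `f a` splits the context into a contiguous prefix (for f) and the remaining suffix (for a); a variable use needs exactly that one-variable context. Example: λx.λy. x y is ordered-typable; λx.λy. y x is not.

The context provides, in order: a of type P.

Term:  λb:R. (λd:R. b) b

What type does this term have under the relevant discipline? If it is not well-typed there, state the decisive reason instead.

not well-typed under relevant — needs weakening: a, d unused
variable uses: a: 0×, b (λ-bound): 2×, d (λ-bound): 0×
use order (left to right): b, b
typing: well-typed at R → R
all disciplines: ordered ✗ · linear ✗ · affine ✗ · relevant ✗ · unrestricted ✓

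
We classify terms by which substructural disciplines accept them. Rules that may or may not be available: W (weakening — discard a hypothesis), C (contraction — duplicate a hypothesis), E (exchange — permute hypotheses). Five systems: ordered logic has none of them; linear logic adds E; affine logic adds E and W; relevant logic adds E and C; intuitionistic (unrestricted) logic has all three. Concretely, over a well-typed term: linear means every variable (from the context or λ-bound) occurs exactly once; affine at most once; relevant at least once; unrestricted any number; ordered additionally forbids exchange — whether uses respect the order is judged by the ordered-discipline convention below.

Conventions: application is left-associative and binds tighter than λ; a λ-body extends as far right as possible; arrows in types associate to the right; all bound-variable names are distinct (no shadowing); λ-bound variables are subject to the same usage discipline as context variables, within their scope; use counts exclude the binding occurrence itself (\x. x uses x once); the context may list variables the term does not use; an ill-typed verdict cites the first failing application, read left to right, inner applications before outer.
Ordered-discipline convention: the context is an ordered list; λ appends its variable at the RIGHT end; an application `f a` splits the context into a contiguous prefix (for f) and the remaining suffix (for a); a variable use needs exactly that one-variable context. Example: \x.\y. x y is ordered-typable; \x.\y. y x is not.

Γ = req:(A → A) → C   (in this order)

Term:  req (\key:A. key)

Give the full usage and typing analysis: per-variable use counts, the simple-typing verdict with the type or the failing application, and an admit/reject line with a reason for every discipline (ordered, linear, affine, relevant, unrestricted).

counts: req: 1×, key [bound]: 1×
left-to-right use order: req, key
typing: well-typed — term : C
ordered: ✓ — one use each (req, key); ordered split holds
linear: ✓ — req, key: one use apiece
affine: ✓ — no duplicate uses among req, key
relevant: ✓ — req, key: all used, weakening unneeded
unrestricted: ✓ — type-checks (C) and nothing is barred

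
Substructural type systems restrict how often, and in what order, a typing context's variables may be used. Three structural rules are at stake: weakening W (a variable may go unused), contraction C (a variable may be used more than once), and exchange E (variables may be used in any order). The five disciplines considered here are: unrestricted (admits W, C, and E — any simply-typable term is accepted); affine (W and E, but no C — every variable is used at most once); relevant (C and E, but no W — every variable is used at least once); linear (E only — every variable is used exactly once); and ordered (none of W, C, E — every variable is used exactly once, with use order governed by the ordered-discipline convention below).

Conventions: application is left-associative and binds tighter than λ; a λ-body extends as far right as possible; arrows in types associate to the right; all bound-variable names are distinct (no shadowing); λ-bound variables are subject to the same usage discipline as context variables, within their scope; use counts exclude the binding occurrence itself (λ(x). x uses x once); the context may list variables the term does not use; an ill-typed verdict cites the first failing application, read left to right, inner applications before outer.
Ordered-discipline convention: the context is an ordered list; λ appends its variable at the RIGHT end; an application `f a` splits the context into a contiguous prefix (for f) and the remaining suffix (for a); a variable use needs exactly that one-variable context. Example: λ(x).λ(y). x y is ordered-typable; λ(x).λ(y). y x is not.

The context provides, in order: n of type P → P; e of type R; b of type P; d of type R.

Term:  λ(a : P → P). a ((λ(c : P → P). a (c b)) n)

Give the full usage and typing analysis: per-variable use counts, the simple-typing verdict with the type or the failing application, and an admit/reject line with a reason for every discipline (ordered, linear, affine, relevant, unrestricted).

use counts: n ×1, e ×0, b ×1, d ×0, a (bound) ×2, c (bound) ×1
uses in reading order: a, a, c, b, n
typing: the term checks, with type (P → P) → P
ordered: ✗ — repeated use of a ×2; unused: e, d — weakening required
linear: ✗ — repeated use of a ×2; unused: e, d — weakening required
affine: ✗ — repeated use of a ×2
relevant: ✗ — unused: e, d — weakening required
unrestricted: ✓ — well-typed at (P → P) → P; no restrictions here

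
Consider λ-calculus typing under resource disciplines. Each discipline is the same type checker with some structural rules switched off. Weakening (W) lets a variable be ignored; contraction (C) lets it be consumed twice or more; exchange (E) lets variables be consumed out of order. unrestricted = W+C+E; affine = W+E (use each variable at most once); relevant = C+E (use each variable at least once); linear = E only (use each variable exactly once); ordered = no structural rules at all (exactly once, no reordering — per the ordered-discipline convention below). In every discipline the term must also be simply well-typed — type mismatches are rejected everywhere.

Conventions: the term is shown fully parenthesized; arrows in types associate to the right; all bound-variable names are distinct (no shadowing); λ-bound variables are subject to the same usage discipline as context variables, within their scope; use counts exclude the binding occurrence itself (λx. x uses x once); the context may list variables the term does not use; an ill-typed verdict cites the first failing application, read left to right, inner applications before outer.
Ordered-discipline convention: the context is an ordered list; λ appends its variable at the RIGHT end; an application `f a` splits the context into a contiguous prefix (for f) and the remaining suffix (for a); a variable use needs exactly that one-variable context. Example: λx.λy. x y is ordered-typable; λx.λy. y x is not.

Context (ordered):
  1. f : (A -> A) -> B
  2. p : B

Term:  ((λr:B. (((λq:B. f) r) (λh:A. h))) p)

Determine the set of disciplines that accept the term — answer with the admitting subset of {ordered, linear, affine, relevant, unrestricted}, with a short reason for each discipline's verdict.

admitted in: affine, unrestricted
counts: f=1; p=1; r (bound)=1; q (bound)=0; h (bound)=1
left-to-right use order: f, r, h, p
typing: the term checks, with type B
ordered: ✗ — needs weakening: q unused
linear: ✗ — needs weakening: q unused
affine: ✓ — none of f, p, r, q, h used more than once
relevant: ✗ — needs weakening: q unused
unrestricted: ✓ — typability at B is all that's needed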